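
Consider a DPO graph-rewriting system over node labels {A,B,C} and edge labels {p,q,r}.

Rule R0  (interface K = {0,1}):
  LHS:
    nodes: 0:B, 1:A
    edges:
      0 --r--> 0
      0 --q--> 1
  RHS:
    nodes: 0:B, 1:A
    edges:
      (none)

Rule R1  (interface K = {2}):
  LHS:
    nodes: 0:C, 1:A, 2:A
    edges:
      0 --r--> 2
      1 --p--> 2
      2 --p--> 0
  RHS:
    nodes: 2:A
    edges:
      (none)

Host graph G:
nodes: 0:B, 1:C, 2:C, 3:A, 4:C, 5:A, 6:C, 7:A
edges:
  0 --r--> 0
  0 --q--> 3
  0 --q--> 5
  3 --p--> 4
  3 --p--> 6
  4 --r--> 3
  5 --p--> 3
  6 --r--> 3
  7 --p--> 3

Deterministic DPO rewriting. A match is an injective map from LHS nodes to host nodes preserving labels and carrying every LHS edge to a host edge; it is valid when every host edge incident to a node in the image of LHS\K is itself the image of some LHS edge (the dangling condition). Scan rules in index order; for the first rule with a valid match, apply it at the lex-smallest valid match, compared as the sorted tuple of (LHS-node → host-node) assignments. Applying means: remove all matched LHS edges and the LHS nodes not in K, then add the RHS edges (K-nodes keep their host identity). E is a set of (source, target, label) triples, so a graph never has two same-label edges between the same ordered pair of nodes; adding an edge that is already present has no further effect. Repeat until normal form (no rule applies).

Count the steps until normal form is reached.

start.  V:8 E:9  edges: 0-r->0 0-q->3 0-q->5 3-p->4 3-p->6 4-r->3 5-p->3 6-r->3 7-p->3
1. fire R0 via {0↦0, 1↦3}  →  V:8 E:7  edges: 0-q->5 3-p->4 3-p->6 4-r->3 5-p->3 6-r->3 7-p->3
2. fire R1 via {0↦4, 1↦7, 2↦3}  →  V:6 E:4  edges: 0-q->5 3-p->6 5-p->3 6-r->3
final graph: no rule applies after step 2

Answer: 2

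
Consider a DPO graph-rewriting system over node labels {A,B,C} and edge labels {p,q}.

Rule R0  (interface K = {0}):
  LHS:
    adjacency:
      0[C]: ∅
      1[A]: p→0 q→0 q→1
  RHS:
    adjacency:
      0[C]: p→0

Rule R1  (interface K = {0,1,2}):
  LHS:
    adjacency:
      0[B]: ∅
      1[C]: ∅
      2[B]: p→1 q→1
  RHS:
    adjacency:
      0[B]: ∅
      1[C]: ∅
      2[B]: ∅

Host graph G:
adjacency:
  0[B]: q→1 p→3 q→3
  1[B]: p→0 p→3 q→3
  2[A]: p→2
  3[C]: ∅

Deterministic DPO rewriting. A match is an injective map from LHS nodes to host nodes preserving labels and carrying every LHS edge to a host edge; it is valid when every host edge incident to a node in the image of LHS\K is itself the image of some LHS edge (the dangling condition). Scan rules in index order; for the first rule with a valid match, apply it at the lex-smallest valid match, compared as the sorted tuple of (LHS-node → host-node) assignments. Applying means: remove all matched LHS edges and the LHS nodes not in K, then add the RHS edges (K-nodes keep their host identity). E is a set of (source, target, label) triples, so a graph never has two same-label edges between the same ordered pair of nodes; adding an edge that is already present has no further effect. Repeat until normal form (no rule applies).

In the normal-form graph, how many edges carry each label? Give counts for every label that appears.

[0] host  ⇒  4 nodes, 7 edges  {0-q->1 0-p->3 0-q->3 1-p->0 1-p->3 1-q->3 2-p->2}
[1] R1 @ {0↦0, 1↦3, 2↦1}  ⇒  4 nodes, 5 edges  {0-q->1 0-p->3 0-q->3 1-p->0 2-p->2}
[2] R1 @ {0↦1, 1↦3, 2↦0}  ⇒  4 nodes, 3 edges  {0-q->1 1-p->0 2-p->2}
normal form: no rule applies after step 2
NF edges: [(0, 1, 'q'), (1, 0, 'p'), (2, 2, 'p')]

Answer: p:2 q:1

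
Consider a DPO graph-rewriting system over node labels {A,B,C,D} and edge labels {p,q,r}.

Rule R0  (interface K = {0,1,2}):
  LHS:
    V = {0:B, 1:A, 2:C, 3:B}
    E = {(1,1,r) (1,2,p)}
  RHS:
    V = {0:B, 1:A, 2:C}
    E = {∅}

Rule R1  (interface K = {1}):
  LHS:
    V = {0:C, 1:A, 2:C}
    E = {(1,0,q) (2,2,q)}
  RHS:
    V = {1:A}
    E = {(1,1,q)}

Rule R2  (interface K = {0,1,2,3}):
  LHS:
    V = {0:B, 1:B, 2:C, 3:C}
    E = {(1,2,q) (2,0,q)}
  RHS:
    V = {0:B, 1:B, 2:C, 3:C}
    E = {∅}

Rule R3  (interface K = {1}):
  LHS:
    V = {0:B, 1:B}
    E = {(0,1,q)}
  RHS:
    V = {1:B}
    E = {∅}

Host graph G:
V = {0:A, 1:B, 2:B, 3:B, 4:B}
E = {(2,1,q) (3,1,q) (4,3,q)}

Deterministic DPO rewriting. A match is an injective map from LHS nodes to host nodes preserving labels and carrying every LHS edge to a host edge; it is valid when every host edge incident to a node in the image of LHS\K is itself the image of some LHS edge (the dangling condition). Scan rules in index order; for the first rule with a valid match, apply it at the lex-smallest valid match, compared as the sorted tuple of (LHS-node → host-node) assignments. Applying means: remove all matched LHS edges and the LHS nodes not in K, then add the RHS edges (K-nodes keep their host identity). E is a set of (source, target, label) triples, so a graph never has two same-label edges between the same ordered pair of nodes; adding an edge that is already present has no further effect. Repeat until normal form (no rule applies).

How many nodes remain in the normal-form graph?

[0] host  ⇒  5 nodes, 3 edges  {2-q->1 3-q->1 4-q->3}
[1] R3 @ {0↦2, 1↦1}  ⇒  4 nodes, 2 edges  {3-q->1 4-q->3}
[2] R3 @ {0↦4, 1↦3}  ⇒  3 nodes, 1 edges  {3-q->1}
[3] R3 @ {0↦3, 1↦1}  ⇒  2 nodes, 0 edges  {∅}
final graph: no rule applies after step 3
NF nodes: {0:A, 1:B}

Answer: 2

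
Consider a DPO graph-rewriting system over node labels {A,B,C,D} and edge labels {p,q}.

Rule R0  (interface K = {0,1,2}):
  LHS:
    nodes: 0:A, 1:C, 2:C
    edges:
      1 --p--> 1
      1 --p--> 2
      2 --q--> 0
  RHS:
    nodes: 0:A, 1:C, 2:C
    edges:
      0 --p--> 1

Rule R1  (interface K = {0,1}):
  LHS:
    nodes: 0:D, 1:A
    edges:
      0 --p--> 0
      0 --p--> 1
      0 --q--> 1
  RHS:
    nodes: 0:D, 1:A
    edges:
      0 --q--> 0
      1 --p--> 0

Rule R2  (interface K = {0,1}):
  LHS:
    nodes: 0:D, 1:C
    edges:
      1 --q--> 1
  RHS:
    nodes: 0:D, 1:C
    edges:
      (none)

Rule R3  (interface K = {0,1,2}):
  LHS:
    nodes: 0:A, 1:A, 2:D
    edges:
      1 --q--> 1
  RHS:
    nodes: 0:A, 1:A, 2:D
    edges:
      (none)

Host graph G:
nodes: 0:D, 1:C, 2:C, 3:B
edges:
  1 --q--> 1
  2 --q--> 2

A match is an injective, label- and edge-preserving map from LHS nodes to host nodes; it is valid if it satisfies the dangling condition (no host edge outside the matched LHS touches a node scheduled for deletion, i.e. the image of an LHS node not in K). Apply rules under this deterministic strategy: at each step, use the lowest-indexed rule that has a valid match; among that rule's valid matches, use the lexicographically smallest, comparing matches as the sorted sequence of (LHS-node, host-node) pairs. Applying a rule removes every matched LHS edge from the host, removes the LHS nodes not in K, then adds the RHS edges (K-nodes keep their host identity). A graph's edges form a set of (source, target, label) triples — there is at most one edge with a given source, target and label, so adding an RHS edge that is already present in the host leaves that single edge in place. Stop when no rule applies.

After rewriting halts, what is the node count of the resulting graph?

Answer: 4

Derivation:
[0] host  ⇒  4 nodes, 2 edges  {1-q->1 2-q->2}
[1] R2 @ {0↦0, 1↦1}  ⇒  4 nodes, 1 edges  {2-q->2}
[2] R2 @ {0↦0, 1↦2}  ⇒  4 nodes, 0 edges  {∅}
normal form: no rule applies after step 2
NF nodes: {0:D, 1:C, 2:C, 3:B}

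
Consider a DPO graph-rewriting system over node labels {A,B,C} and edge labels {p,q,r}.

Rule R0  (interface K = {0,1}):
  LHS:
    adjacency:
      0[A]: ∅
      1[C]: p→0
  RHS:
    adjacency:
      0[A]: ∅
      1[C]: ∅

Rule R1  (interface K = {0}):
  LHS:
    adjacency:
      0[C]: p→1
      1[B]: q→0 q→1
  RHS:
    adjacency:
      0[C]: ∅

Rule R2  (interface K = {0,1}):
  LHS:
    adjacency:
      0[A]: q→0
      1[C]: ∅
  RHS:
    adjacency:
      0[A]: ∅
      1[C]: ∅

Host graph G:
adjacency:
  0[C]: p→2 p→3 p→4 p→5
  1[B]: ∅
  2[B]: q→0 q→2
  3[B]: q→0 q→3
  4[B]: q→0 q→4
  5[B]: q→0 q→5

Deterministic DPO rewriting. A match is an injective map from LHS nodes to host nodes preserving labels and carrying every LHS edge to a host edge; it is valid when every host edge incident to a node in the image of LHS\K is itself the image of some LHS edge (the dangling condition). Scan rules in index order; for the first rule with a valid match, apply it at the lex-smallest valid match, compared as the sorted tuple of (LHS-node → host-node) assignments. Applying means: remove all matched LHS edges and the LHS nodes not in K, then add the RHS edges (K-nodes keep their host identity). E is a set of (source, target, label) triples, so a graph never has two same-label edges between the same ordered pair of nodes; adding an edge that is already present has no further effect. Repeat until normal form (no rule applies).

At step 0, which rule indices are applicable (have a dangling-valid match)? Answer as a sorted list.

R0: no valid match — LHS pattern not found
R1: 4 valid matches — {0↦0, 1↦2}, {0↦0, 1↦3}, {0↦0, 1↦4} (+1 more)
R2: no valid match — LHS pattern not found

Answer: [R1]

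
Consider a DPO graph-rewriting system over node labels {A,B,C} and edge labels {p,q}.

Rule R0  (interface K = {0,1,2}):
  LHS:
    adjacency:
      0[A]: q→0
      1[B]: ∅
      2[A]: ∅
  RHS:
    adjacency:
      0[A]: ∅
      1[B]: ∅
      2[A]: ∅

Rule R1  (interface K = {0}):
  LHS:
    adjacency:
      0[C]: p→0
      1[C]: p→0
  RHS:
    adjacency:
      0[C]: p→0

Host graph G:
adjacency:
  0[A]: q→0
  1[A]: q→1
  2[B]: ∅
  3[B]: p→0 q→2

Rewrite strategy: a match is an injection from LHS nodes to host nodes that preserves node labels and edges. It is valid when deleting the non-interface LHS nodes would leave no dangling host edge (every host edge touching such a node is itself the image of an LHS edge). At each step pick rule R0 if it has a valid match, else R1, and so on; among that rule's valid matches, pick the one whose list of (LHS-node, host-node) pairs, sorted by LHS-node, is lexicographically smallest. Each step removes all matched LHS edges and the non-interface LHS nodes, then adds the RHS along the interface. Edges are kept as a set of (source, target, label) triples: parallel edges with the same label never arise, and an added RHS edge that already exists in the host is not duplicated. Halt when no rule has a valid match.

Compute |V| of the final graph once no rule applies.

Answer: 4

Derivation:
initial: |V|=4 |E|=4  E = 0-q->0 1-q->1 3-p->0 3-q->2
step 1: apply R0 at {0↦0, 1↦2, 2↦1}  → |V|=4 |E|=3  E = 1-q->1 3-p->0 3-q->2
step 2: apply R0 at {0↦1, 1↦2, 2↦0}  → |V|=4 |E|=2  E = 3-p->0 3-q->2
final graph: no rule applies after step 2
NF nodes: {0:A, 1:A, 2:B, 3:B}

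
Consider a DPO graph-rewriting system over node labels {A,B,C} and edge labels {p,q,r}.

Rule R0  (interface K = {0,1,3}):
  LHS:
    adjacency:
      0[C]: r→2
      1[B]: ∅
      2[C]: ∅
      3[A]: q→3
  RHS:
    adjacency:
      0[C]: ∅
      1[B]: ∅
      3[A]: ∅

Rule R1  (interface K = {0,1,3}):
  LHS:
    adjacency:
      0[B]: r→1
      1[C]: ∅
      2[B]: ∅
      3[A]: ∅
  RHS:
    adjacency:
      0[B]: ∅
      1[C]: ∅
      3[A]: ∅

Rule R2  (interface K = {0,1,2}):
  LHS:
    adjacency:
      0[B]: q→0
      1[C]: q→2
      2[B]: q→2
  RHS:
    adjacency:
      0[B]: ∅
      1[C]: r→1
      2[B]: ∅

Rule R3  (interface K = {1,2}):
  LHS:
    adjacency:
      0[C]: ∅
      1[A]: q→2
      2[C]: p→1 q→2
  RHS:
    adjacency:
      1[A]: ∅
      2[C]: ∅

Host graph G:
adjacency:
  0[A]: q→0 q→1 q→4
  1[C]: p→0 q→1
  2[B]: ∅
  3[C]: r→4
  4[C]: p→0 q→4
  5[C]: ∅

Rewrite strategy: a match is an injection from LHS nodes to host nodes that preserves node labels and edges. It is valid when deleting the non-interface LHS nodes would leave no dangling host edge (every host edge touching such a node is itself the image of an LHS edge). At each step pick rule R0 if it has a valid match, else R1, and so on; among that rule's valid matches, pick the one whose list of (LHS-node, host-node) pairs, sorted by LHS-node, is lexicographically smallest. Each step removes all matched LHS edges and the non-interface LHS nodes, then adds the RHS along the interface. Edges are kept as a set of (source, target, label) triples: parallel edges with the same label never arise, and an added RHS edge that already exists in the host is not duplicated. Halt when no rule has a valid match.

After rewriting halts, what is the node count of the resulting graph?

Answer: 3

Rewrite trace:
[0] host  ⇒  6 nodes, 8 edges  {0-q->0 0-q->1 0-q->4 1-p->0 1-q->1 3-r->4 4-p->0 4-q->4}
[1] R3 @ {0↦5, 1↦0, 2↦1}  ⇒  5 nodes, 5 edges  {0-q->0 0-q->4 3-r->4 4-p->0 4-q->4}
[2] R3 @ {0↦1, 1↦0, 2↦4}  ⇒  4 nodes, 2 edges  {0-q->0 3-r->4}
[3] R0 @ {0↦3, 1↦2, 2↦4, 3↦0}  ⇒  3 nodes, 0 edges  {∅}
halt: no rule applies after step 3
NF nodes: {0:A, 2:B, 3:C}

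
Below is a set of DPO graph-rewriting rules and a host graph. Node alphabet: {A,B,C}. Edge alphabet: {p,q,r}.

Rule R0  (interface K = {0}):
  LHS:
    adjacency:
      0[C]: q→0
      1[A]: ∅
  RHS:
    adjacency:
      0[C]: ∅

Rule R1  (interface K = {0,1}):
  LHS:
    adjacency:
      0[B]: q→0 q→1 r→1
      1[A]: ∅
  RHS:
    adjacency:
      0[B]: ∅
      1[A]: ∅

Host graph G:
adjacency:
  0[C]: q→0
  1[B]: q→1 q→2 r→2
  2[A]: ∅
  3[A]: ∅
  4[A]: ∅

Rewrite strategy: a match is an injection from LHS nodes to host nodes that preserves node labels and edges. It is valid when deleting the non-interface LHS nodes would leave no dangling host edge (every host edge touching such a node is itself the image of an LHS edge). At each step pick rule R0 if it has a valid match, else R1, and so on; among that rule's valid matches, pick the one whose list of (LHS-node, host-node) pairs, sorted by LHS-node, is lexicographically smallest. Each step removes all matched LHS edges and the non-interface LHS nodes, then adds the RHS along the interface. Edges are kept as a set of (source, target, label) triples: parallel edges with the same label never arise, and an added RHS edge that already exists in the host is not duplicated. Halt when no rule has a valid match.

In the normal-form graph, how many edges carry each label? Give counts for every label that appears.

[0] host  ⇒  5 nodes, 4 edges  {0-q->0 1-q->1 1-q->2 1-r->2}
[1] R0 @ {0↦0, 1↦3}  ⇒  4 nodes, 3 edges  {1-q->1 1-q->2 1-r->2}
[2] R1 @ {0↦1, 1↦2}  ⇒  4 nodes, 0 edges  {∅}
final graph: no rule applies after step 2
NF edges: []

Answer: (no edges)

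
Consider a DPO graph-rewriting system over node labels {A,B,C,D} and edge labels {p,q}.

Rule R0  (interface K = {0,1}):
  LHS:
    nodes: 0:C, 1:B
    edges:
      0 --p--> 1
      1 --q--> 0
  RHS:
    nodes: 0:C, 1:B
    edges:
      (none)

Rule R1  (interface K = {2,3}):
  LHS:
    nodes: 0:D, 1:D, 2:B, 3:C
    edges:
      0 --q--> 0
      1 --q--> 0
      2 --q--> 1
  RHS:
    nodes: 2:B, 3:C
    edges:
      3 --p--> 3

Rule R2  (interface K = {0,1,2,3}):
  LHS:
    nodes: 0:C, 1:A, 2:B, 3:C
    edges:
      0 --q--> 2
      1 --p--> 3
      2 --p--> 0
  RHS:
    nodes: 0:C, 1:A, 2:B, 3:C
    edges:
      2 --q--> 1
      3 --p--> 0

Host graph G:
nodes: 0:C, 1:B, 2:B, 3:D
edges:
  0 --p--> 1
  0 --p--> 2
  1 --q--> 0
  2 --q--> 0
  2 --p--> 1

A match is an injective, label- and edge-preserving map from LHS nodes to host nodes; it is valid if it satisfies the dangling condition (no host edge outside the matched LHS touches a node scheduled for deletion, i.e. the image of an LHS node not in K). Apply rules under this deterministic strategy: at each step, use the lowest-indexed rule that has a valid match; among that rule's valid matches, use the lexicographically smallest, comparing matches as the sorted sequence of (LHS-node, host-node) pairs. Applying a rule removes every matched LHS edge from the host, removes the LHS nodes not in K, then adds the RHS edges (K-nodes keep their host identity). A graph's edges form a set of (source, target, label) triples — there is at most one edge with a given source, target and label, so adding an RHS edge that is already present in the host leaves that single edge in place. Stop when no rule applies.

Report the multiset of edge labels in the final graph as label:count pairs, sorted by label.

Answer: p:1

Rewrite trace:
start.  V:4 E:5  edges: 0-p->1 0-p->2 1-q->0 2-q->0 2-p->1
1. fire R0 via {0↦0, 1↦1}  →  V:4 E:3  edges: 0-p->2 2-q->0 2-p->1
2. fire R0 via {0↦0, 1↦2}  →  V:4 E:1  edges: 2-p->1
final graph: no rule applies after step 2
NF edges: [(2, 1, 'p')]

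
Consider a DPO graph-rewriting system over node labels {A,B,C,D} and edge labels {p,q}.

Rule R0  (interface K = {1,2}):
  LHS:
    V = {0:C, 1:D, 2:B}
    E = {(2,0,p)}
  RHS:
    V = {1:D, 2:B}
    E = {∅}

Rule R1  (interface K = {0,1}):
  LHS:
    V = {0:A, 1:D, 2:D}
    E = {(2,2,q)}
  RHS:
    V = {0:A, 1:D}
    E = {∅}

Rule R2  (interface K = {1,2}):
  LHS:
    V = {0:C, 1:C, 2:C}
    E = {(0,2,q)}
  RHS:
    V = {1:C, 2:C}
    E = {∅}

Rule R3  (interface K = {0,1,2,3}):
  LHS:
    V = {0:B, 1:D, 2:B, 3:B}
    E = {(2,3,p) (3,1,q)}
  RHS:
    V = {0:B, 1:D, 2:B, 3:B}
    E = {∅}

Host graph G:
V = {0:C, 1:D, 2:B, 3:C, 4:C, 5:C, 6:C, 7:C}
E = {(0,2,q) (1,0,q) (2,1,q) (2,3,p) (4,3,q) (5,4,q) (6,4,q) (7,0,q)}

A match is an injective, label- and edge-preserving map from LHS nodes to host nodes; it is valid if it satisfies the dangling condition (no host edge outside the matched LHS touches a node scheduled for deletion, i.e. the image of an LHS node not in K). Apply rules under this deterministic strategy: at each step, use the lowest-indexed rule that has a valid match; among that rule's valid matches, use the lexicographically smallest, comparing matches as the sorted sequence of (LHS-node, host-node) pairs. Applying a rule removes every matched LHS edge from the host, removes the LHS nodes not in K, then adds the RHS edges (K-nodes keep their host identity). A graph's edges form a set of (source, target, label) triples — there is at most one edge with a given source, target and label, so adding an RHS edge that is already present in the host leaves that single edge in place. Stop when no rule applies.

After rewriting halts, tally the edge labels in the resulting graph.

initial: |V|=8 |E|=8  E = 0-q->2 1-q->0 2-q->1 2-p->3 4-q->3 5-q->4 6-q->4 7-q->0
step 1: apply R2 at {0↦5, 1↦0, 2↦4}  → |V|=7 |E|=7  E = 0-q->2 1-q->0 2-q->1 2-p->3 4-q->3 6-q->4 7-q->0
step 2: apply R2 at {0↦6, 1↦0, 2↦4}  → |V|=6 |E|=6  E = 0-q->2 1-q->0 2-q->1 2-p->3 4-q->3 7-q->0
step 3: apply R2 at {0↦4, 1↦0, 2↦3}  → |V|=5 |E|=5  E = 0-q->2 1-q->0 2-q->1 2-p->3 7-q->0
step 4: apply R0 at {0↦3, 1↦1, 2↦2}  → |V|=4 |E|=4  E = 0-q->2 1-q->0 2-q->1 7-q->0
halt: no rule applies after step 4
NF edges: [(0, 2, 'q'), (1, 0, 'q'), (2, 1, 'q'), (7, 0, 'q')]

Answer: q:4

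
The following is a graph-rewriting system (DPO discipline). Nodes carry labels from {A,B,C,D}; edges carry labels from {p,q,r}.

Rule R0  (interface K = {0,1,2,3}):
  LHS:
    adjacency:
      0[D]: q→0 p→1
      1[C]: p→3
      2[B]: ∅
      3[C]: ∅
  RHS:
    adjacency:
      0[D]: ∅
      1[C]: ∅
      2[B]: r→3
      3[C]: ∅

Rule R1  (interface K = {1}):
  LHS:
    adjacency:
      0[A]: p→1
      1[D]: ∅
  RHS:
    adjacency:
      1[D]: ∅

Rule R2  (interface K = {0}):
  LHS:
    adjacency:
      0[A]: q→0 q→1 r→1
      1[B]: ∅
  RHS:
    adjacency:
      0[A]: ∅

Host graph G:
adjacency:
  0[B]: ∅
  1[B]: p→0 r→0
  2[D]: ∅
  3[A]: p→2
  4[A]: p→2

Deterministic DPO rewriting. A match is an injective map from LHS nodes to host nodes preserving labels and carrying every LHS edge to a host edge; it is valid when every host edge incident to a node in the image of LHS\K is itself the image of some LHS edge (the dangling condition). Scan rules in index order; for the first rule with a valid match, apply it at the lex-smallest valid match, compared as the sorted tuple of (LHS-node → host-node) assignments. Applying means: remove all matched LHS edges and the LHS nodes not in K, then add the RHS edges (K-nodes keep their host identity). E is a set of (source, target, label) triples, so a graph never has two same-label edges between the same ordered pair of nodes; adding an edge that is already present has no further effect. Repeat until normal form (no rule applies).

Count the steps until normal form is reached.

Answer: 2

Derivation:
[0] host  ⇒  5 nodes, 4 edges  {1-p->0 1-r->0 3-p->2 4-p->2}
[1] R1 @ {0↦3, 1↦2}  ⇒  4 nodes, 3 edges  {1-p->0 1-r->0 4-p->2}
[2] R1 @ {0↦4, 1↦2}  ⇒  3 nodes, 2 edges  {1-p->0 1-r->0}
halt: no rule applies after step 2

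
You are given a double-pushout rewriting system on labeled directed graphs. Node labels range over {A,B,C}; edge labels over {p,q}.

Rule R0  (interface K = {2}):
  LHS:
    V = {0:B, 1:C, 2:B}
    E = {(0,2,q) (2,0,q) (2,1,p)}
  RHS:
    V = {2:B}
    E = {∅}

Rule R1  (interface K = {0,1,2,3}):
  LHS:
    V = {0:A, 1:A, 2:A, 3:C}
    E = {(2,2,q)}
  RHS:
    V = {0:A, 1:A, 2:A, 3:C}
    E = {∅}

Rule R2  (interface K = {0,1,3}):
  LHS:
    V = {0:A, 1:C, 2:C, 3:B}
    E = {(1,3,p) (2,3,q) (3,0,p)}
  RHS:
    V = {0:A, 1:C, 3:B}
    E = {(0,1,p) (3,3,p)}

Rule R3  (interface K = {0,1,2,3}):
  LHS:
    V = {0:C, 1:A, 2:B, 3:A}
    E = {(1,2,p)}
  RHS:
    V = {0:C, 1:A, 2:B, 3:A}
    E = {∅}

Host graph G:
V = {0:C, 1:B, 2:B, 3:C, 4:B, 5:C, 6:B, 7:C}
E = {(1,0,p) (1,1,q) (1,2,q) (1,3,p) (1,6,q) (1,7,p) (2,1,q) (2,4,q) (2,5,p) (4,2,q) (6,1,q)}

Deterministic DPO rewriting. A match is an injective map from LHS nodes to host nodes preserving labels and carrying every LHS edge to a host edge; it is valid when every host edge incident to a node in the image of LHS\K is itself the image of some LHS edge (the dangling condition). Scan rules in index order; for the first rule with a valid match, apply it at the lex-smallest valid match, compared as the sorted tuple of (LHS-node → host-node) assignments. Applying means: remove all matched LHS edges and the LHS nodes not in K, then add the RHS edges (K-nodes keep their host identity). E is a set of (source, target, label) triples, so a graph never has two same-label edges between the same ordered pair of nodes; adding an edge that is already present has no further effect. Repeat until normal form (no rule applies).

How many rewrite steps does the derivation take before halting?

[0] host  ⇒  8 nodes, 11 edges  {1-p->0 1-q->1 1-q->2 1-p->3 1-q->6 1-p->7 2-q->1 2-q->4 2-p->5 4-q->2 6-q->1}
[1] R0 @ {0↦4, 1↦5, 2↦2}  ⇒  6 nodes, 8 edges  {1-p->0 1-q->1 1-q->2 1-p->3 1-q->6 1-p->7 2-q->1 6-q->1}
[2] R0 @ {0↦2, 1↦0, 2↦1}  ⇒  4 nodes, 5 edges  {1-q->1 1-p->3 1-q->6 1-p->7 6-q->1}
[3] R0 @ {0↦6, 1↦3, 2↦1}  ⇒  2 nodes, 2 edges  {1-q->1 1-p->7}
final graph: no rule applies after step 3

Answer: 3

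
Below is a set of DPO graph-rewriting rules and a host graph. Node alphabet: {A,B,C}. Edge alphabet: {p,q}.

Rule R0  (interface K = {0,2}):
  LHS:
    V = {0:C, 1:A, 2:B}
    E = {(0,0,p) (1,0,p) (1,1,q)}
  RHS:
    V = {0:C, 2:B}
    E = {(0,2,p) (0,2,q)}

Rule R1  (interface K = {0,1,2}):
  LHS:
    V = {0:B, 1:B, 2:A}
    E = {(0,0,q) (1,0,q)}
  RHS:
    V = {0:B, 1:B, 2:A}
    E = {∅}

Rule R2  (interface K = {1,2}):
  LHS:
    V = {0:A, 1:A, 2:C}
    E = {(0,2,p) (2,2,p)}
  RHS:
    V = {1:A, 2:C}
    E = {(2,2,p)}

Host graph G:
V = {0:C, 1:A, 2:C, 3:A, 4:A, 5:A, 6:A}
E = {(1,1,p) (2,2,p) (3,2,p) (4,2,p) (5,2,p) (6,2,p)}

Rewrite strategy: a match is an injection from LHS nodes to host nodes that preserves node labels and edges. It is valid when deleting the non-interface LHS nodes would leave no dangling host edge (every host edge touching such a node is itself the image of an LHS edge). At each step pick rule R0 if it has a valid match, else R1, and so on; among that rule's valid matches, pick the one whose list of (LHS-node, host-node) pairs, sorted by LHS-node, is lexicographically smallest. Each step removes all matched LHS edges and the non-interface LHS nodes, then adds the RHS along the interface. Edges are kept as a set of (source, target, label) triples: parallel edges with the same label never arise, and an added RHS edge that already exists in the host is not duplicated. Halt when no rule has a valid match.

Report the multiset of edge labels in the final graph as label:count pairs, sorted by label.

Answer: p:2

Rewrite trace:
[0] host  ⇒  7 nodes, 6 edges  {1-p->1 2-p->2 3-p->2 4-p->2 5-p->2 6-p->2}
[1] R2 @ {0↦3, 1↦1, 2↦2}  ⇒  6 nodes, 5 edges  {1-p->1 2-p->2 4-p->2 5-p->2 6-p->2}
[2] R2 @ {0↦4, 1↦1, 2↦2}  ⇒  5 nodes, 4 edges  {1-p->1 2-p->2 5-p->2 6-p->2}
[3] R2 @ {0↦5, 1↦1, 2↦2}  ⇒  4 nodes, 3 edges  {1-p->1 2-p->2 6-p->2}
[4] R2 @ {0↦6, 1↦1, 2↦2}  ⇒  3 nodes, 2 edges  {1-p->1 2-p->2}
halt: no rule applies after step 4
NF edges: [(1, 1, 'p'), (2, 2, 'p')]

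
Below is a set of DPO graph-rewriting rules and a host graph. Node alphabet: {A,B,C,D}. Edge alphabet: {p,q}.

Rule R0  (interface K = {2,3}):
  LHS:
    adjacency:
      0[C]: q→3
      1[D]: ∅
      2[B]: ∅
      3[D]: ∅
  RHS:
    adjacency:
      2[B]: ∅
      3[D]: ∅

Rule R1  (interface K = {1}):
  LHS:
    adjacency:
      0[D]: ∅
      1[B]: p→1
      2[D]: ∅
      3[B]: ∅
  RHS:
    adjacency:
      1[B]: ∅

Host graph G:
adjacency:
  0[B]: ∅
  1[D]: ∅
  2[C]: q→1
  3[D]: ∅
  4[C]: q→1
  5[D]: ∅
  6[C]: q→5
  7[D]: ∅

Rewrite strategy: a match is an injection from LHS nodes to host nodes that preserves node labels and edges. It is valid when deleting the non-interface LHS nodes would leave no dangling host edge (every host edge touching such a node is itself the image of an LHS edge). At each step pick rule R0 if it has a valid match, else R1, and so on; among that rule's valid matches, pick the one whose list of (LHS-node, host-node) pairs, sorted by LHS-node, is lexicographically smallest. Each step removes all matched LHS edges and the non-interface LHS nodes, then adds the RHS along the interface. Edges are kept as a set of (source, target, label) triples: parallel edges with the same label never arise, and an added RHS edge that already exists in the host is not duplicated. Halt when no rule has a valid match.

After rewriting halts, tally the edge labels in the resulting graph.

[0] host  ⇒  8 nodes, 3 edges  {2-q->1 4-q->1 6-q->5}
[1] R0 @ {0↦2, 1↦3, 2↦0, 3↦1}  ⇒  6 nodes, 2 edges  {4-q->1 6-q->5}
[2] R0 @ {0↦4, 1↦7, 2↦0, 3↦1}  ⇒  4 nodes, 1 edges  {6-q->5}
[3] R0 @ {0↦6, 1↦1, 2↦0, 3↦5}  ⇒  2 nodes, 0 edges  {∅}
final graph: no rule applies after step 3
NF edges: []

Answer: (no edges)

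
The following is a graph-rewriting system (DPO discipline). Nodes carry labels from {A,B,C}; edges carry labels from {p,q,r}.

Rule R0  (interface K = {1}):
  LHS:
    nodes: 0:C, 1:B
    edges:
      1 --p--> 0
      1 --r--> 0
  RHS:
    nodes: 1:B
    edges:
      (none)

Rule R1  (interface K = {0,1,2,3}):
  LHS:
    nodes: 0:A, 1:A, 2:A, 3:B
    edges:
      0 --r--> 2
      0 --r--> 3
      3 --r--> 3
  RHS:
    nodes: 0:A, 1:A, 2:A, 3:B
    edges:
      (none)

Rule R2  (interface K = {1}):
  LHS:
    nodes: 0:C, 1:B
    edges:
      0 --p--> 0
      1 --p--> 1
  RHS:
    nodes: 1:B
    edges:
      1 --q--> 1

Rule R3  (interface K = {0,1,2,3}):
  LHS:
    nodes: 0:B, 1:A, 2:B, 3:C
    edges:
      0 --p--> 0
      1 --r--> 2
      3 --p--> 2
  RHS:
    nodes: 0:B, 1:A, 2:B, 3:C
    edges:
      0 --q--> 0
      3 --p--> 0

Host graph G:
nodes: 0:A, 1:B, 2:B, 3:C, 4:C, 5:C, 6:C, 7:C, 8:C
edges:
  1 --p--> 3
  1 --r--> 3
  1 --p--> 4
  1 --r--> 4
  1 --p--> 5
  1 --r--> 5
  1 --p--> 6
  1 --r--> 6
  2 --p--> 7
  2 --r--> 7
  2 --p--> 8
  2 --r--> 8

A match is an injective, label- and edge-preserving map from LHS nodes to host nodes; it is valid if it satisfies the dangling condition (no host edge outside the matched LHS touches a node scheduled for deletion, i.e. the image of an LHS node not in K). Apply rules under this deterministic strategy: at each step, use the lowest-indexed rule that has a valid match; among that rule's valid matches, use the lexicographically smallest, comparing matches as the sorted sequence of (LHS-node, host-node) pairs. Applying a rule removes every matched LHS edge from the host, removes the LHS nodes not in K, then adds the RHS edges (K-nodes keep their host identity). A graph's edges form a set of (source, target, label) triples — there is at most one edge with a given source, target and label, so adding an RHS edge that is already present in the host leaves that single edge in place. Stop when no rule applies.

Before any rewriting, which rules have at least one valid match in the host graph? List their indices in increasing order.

R0: 6 valid matches — {0↦3, 1↦1}, {0↦4, 1↦1}, {0↦5, 1↦1} (+3 more)
R1: no valid match — LHS pattern not found
R2: no valid match — LHS pattern not found
R3: no valid match — LHS pattern not found

Answer: [R0]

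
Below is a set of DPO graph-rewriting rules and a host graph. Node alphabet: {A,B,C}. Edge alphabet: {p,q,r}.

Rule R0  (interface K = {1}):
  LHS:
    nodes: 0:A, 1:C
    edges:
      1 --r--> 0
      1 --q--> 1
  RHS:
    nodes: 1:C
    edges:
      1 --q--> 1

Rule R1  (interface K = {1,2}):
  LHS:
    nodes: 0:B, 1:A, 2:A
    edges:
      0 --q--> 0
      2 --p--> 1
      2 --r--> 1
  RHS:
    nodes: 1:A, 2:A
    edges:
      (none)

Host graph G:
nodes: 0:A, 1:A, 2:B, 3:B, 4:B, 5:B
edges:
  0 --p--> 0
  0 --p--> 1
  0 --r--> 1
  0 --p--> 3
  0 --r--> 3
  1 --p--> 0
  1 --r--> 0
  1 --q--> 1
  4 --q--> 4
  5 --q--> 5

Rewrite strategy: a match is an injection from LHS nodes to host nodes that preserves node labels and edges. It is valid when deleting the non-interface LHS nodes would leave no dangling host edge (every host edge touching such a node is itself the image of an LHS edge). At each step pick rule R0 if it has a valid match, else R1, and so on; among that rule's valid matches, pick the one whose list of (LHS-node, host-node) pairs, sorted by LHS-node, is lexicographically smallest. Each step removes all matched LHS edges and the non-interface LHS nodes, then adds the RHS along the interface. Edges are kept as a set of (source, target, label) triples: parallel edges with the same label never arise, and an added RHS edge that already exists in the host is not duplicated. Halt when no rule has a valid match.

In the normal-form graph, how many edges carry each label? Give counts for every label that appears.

[0] host  ⇒  6 nodes, 10 edges  {0-p->0 0-p->1 0-r->1 0-p->3 0-r->3 1-p->0 1-r->0 1-q->1 4-q->4 5-q->5}
[1] R1 @ {0↦4, 1↦0, 2↦1}  ⇒  5 nodes, 7 edges  {0-p->0 0-p->1 0-r->1 0-p->3 0-r->3 1-q->1 5-q->5}
[2] R1 @ {0↦5, 1↦1, 2↦0}  ⇒  4 nodes, 4 edges  {0-p->0 0-p->3 0-r->3 1-q->1}
final graph: no rule applies after step 2
NF edges: [(0, 0, 'p'), (0, 3, 'p'), (0, 3, 'r'), (1, 1, 'q')]

Answer: p:2 q:1 r:1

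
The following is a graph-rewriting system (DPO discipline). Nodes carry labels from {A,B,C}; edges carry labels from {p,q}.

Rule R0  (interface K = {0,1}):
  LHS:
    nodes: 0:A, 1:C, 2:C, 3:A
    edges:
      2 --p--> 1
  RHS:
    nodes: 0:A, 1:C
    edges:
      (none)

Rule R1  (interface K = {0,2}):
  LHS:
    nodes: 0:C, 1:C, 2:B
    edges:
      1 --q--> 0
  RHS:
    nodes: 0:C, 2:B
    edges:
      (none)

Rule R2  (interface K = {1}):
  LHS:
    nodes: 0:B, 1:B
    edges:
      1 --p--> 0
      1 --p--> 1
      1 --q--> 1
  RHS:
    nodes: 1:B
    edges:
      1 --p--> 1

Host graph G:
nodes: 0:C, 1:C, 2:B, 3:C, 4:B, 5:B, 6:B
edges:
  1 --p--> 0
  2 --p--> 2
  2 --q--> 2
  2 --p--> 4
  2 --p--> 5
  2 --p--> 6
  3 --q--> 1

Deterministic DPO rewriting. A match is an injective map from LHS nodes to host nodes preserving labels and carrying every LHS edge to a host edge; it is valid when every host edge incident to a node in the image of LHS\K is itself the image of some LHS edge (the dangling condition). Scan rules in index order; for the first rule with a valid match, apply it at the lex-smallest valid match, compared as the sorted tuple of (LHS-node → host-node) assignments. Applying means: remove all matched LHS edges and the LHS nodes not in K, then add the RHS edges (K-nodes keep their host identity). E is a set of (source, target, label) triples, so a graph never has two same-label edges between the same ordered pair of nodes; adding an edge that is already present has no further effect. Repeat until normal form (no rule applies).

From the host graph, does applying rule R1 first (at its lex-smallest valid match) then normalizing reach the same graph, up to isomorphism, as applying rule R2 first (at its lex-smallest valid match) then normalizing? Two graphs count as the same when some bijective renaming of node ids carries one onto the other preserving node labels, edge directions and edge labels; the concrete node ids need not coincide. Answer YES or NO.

Answer: YES

Derivation:
branch R1-first: apply at {0↦1, 1↦3, 2↦2} → |E|=6, then 1 more step(s) → NF |V|=5 |E|=4 V={0:C, 1:C, 2:B, 5:B, 6:B} E=1-p->0 2-p->2 2-p->5 2-p->6
branch R2-first: apply at {0↦4, 1↦2} → |E|=5, then 1 more step(s) → NF |V|=5 |E|=4 V={0:C, 1:C, 2:B, 5:B, 6:B} E=1-p->0 2-p->2 2-p->5 2-p->6
graphs isomorphic (equal up to label-preserving node renaming)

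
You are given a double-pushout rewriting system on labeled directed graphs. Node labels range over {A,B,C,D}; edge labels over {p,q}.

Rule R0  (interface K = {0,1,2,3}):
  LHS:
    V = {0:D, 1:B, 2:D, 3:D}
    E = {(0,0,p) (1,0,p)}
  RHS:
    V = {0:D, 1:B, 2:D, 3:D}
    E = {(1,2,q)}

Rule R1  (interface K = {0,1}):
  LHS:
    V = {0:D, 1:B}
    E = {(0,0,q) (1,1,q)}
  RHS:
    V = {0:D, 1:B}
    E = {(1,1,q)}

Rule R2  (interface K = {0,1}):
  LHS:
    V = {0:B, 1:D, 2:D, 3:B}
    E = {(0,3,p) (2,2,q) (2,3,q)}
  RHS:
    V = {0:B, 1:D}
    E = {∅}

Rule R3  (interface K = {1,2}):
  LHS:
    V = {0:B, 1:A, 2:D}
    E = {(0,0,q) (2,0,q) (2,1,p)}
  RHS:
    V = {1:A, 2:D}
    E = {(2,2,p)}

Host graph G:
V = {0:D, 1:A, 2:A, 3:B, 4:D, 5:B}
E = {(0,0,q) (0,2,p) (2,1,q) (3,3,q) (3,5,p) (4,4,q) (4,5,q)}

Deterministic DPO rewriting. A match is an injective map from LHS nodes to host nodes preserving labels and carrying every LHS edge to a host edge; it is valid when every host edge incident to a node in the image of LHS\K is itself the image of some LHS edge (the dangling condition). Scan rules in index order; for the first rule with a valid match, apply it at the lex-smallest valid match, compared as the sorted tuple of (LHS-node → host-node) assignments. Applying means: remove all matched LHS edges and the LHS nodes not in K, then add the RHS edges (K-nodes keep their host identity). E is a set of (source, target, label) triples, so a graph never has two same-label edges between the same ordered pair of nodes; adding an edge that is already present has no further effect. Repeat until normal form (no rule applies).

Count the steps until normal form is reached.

[0] host  ⇒  6 nodes, 7 edges  {0-q->0 0-p->2 2-q->1 3-q->3 3-p->5 4-q->4 4-q->5}
[1] R1 @ {0↦0, 1↦3}  ⇒  6 nodes, 6 edges  {0-p->2 2-q->1 3-q->3 3-p->5 4-q->4 4-q->5}
[2] R1 @ {0↦4, 1↦3}  ⇒  6 nodes, 5 edges  {0-p->2 2-q->1 3-q->3 3-p->5 4-q->5}
normal form: no rule applies after step 2

Answer: 2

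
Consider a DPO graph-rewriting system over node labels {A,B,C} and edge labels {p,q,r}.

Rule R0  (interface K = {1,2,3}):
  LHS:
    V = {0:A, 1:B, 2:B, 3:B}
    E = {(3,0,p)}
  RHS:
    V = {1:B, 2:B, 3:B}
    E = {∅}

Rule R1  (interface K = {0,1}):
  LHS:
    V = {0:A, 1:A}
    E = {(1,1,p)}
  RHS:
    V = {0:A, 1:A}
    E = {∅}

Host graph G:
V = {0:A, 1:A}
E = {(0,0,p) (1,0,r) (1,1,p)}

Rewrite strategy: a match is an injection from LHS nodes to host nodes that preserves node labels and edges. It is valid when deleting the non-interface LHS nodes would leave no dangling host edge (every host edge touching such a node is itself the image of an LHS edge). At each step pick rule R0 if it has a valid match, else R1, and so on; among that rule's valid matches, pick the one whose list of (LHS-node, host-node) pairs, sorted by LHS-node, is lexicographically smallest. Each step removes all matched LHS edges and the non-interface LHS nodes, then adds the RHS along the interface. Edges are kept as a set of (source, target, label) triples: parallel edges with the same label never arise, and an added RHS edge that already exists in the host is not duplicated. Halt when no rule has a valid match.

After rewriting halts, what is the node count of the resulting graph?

Answer: 2

Rewrite trace:
initial: |V|=2 |E|=3  E = 0-p->0 1-r->0 1-p->1
step 1: apply R1 at {0↦0, 1↦1}  → |V|=2 |E|=2  E = 0-p->0 1-r->0
step 2: apply R1 at {0↦1, 1↦0}  → |V|=2 |E|=1  E = 1-r->0
normal form: no rule applies after step 2
NF nodes: {0:A, 1:A}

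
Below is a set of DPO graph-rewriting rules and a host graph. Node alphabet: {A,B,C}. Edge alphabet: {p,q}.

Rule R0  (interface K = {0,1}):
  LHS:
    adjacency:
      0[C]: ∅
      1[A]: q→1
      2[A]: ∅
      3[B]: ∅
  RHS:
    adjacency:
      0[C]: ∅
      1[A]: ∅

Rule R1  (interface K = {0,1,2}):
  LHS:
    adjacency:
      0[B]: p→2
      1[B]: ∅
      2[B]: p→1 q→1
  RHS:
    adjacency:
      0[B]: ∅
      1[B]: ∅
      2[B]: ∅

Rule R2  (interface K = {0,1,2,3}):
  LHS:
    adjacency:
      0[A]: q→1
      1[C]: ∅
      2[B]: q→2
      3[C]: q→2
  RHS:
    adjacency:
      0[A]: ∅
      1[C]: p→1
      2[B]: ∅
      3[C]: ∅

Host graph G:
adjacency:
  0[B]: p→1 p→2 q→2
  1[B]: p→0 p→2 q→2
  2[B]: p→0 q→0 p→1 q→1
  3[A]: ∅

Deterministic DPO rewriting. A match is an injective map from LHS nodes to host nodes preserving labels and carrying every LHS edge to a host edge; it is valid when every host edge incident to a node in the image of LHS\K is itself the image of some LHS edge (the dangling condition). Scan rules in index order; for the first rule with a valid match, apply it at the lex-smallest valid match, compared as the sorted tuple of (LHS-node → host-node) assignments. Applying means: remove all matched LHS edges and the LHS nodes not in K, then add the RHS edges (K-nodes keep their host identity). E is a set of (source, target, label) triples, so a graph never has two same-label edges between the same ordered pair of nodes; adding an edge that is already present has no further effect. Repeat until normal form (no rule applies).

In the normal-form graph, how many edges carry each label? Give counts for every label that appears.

Answer: p:2 q:2

Derivation:
start.  V:4 E:10  edges: 0-p->1 0-p->2 0-q->2 1-p->0 1-p->2 1-q->2 2-p->0 2-q->0 2-p->1 2-q->1
1. fire R1 via {0↦0, 1↦1, 2↦2}  →  V:4 E:7  edges: 0-p->1 0-q->2 1-p->0 1-p->2 1-q->2 2-p->0 2-q->0
2. fire R1 via {0↦0, 1↦2, 2↦1}  →  V:4 E:4  edges: 0-q->2 1-p->0 2-p->0 2-q->0
halt: no rule applies after step 2
NF edges: [(0, 2, 'q'), (1, 0, 'p'), (2, 0, 'p'), (2, 0, 'q')]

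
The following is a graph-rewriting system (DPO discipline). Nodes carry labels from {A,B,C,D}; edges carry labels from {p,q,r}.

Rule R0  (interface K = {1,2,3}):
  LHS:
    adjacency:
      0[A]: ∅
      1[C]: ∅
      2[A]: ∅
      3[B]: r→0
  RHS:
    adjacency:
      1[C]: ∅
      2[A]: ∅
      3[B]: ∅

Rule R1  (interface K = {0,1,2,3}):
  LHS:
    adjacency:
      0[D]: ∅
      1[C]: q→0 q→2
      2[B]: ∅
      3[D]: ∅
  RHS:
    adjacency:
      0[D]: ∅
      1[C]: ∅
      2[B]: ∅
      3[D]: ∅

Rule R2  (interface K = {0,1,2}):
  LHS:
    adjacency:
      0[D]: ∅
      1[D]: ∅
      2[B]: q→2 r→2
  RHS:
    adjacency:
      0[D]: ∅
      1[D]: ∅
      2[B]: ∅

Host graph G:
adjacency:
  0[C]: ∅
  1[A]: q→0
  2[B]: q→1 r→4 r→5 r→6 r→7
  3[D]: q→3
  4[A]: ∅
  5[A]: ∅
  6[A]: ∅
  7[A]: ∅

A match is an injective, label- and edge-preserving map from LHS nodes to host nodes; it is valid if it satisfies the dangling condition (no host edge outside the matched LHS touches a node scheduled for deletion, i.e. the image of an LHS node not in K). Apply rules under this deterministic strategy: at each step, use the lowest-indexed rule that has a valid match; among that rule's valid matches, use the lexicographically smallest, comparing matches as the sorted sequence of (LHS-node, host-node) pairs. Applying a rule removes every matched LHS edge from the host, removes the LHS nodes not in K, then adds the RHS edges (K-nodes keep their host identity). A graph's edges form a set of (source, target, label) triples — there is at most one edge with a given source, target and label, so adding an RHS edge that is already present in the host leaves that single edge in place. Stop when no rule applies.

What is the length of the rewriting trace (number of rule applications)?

start.  V:8 E:7  edges: 1-q->0 2-q->1 2-r->4 2-r->5 2-r->6 2-r->7 3-q->3
1. fire R0 via {0↦4, 1↦0, 2↦1, 3↦2}  →  V:7 E:6  edges: 1-q->0 2-q->1 2-r->5 2-r->6 2-r->7 3-q->3
2. fire R0 via {0↦5, 1↦0, 2↦1, 3↦2}  →  V:6 E:5  edges: 1-q->0 2-q->1 2-r->6 2-r->7 3-q->3
3. fire R0 via {0↦6, 1↦0, 2↦1, 3↦2}  →  V:5 E:4  edges: 1-q->0 2-q->1 2-r->7 3-q->3
4. fire R0 via {0↦7, 1↦0, 2↦1, 3↦2}  →  V:4 E:3  edges: 1-q->0 2-q->1 3-q->3
halt: no rule applies after step 4

Answer: 4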